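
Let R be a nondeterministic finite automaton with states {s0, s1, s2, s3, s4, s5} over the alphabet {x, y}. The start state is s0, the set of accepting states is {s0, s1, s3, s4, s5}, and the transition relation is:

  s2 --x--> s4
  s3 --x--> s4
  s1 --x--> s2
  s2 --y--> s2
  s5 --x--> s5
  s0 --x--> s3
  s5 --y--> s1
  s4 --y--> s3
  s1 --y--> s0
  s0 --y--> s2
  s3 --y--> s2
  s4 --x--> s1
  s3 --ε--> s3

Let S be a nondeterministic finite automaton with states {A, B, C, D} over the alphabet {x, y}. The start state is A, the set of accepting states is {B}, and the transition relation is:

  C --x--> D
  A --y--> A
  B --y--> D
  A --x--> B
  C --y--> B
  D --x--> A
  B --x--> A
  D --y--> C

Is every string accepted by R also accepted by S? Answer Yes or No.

The empty string ε is in L(R) but not in L(S).
So L(R) ⊄ L(S).

No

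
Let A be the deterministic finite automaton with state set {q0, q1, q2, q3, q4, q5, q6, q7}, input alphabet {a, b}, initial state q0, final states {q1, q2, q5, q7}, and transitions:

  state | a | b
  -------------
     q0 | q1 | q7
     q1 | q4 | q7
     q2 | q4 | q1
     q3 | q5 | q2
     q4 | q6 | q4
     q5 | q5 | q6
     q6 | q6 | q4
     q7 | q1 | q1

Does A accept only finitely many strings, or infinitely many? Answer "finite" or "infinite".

infinite

State q1 is reachable from the start and can reach an accepting state, and it lies on the cycle q1 → q7 → q1.
Traversing that cycle any number of times yields accepted strings of unbounded length, so the language is infinite.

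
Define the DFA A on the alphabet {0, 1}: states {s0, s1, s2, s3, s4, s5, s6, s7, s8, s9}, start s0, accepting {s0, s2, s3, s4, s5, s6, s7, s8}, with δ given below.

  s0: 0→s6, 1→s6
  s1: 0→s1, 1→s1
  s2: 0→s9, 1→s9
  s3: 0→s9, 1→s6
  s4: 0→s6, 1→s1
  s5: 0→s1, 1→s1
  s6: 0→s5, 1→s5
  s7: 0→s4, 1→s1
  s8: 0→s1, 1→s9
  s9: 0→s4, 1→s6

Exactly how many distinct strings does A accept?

The useful subgraph on states {s0, s5, s6} is acyclic, so L(A) is finite; the longest accepting path visits 3 useful states, giving maximum string length 2.
Counting accepting paths from s0 by length: 1 of length 0, 2 of length 1, 4 of length 2. Total 7.

7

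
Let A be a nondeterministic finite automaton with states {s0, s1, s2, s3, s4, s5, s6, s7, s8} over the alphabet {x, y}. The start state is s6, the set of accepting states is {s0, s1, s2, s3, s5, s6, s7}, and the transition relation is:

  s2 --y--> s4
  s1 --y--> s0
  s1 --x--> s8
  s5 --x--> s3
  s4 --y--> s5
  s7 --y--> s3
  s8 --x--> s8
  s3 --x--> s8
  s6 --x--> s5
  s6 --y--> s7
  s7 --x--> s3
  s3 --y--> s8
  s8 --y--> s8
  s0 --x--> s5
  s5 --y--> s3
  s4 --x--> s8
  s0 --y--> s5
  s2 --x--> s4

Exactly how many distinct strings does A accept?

7

The useful subgraph on states {s3, s5, s6, s7} is acyclic, so L(A) is finite; the longest accepting path visits 3 useful states, giving maximum string length 2.
Counting accepting paths from s6 by length: 1 of length 0, 2 of length 1, 4 of length 2. Total 7.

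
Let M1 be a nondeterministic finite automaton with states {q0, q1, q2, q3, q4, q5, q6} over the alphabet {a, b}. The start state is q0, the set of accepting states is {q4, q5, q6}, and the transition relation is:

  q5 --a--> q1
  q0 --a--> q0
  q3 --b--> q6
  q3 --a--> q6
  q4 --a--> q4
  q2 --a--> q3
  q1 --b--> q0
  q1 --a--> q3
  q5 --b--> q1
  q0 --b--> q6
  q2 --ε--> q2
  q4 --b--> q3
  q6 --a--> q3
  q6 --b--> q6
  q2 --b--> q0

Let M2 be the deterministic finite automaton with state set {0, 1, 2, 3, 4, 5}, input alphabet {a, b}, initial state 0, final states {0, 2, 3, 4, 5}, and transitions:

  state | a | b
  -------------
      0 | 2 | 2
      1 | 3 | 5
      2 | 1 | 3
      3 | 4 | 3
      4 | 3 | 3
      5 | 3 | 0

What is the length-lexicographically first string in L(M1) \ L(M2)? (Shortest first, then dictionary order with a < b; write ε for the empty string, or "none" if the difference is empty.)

The string aabbaa is accepted by M1 but not by M2.
No shorter string lies in the difference, and aabbaa is the lexicographically first length-6 string in L(M1) \ L(M2).

aabbaa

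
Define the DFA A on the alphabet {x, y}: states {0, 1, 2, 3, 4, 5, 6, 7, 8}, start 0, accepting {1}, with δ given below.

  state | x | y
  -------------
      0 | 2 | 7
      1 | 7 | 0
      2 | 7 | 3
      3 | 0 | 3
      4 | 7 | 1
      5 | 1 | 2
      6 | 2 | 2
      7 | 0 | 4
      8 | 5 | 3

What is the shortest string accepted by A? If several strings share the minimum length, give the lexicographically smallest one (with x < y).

yyy

A breadth-first search from 0 reaches an accepting state first via the path 0 → 7 → 4 → 1 on input yyy.
No string of length < 3 is accepted (BFS exhausts all shorter strings without reaching an accepting state), and yyy is the lexicographically least accepting string of length 3.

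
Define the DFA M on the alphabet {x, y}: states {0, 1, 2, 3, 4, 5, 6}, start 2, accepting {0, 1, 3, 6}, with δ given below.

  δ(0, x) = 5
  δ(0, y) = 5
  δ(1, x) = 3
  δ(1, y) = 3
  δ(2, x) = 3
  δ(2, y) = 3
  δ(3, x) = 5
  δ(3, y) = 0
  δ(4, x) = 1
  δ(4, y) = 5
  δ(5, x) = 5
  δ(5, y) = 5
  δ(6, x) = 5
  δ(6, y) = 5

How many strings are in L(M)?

4

The useful subgraph on states {0, 2, 3} is acyclic, so L(M) is finite; the longest accepting path visits 3 useful states, giving maximum string length 2.
Counting accepting paths from 2 by length: 2 of length 1, 2 of length 2. Total 4.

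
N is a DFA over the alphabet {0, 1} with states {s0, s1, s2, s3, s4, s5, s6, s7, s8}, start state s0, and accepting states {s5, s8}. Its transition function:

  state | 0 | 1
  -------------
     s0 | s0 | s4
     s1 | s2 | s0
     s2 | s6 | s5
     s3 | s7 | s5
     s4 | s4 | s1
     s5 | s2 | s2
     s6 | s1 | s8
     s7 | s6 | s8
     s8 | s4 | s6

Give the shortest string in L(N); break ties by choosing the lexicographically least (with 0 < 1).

A breadth-first search from s0 reaches an accepting state first via the path s0 → s4 → s1 → s2 → s5 on input 1101.
No string of length < 4 is accepted (BFS exhausts all shorter strings without reaching an accepting state), and 1101 is the lexicographically least accepting string of length 4.

1101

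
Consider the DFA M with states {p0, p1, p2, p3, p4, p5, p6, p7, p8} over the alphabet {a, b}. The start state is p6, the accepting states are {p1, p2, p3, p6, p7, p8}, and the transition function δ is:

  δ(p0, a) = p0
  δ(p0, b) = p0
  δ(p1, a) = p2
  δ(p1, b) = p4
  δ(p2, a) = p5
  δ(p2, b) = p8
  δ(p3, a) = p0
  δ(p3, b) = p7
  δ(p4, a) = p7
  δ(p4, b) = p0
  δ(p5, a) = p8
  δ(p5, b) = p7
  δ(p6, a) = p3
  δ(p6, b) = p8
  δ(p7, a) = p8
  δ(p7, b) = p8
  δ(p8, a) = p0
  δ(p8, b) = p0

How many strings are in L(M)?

The useful subgraph on states {p3, p6, p7, p8} is acyclic, so L(M) is finite; the longest accepting path visits 4 useful states, giving maximum string length 3.
Counting accepting paths from p6 by length: 1 of length 0, 2 of length 1, 1 of length 2, 2 of length 3. Total 6.

6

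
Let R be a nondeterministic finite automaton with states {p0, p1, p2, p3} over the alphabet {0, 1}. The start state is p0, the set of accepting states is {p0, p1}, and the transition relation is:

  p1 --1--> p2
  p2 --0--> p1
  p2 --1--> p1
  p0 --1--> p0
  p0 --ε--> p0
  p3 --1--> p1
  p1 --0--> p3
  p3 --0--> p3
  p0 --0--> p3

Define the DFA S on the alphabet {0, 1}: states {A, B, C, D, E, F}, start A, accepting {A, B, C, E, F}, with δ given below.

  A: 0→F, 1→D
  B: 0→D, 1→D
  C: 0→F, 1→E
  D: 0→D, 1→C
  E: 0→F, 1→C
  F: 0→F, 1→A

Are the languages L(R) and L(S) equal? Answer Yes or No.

The string 1 is accepted by R but rejected by S.
So L(R) ≠ L(S).

No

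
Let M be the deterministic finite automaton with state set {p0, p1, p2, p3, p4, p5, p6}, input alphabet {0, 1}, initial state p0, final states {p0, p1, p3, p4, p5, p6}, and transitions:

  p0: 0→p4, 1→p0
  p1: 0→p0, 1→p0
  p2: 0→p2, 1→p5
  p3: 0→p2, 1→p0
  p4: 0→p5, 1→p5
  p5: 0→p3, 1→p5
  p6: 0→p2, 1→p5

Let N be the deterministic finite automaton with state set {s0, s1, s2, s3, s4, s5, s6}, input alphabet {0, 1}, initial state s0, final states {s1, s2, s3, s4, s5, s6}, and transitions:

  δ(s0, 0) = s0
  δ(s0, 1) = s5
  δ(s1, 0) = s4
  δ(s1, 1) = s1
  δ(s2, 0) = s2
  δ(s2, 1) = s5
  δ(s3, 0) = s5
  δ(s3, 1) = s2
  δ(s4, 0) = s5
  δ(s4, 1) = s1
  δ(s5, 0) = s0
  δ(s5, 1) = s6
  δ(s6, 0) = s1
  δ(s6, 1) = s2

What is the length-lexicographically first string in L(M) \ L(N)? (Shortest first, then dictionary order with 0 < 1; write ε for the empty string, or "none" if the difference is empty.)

The empty string ε is accepted by M but not by N.
Since ε is the unique shortest string, it is the required witness.

ε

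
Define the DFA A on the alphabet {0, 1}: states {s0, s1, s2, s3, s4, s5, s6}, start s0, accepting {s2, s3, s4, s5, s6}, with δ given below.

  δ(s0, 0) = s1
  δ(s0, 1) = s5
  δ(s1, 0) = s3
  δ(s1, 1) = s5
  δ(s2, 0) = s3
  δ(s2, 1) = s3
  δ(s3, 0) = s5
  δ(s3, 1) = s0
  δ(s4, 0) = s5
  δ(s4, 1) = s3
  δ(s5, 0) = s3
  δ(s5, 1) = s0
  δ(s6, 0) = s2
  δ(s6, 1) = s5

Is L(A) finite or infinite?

infinite

State s0 is reachable from the start and can reach an accepting state, and it lies on the cycle s0 → s1 → s3 → s0.
Traversing that cycle any number of times yields accepted strings of unbounded length, so the language is infinite.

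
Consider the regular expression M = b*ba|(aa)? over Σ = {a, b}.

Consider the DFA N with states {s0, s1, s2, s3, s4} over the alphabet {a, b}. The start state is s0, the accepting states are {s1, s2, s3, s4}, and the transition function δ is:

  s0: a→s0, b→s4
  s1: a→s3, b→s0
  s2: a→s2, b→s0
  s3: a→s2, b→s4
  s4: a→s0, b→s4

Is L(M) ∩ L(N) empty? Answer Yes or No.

Yes

Converting the expression M to a DFA (subset construction, then merging equivalent states) gives the minimal DFA with states {m0, m1, m2, m3, m4}, start state m0, accepting states {m0, m3} and transitions m0: a→m1, b→m2; m1: a→m3, b→m4; m2: a→m3, b→m2; m3: a→m4, b→m4; m4: a→m4, b→m4.
Exploring the product automaton M × N from the start pair (m0, s0), following both machines on each input symbol, reaches 6 state pairs: (m0, s0), (m1, s0), (m2, s4), (m3, s0), (m4, s4), (m4, s0).
M accepts in {m0, m3} and N accepts in {s1, s2, s3, s4}; no reachable pair has both components accepting, so no string drives both machines to acceptance simultaneously and L(M) ∩ L(N) = ∅.
So no string is accepted by both, and the intersection is empty.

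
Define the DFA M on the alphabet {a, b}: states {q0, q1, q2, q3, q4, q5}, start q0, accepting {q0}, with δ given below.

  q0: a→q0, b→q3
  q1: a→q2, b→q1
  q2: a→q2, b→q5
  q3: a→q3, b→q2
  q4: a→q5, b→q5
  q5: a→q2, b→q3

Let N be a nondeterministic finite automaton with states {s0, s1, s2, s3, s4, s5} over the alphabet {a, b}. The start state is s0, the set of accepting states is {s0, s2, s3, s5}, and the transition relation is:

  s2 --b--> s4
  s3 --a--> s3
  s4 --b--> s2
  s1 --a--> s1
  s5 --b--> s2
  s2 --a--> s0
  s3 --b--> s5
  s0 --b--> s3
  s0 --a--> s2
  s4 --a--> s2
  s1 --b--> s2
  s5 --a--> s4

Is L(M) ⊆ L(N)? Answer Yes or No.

Yes

Exploring the product automaton M × N from the start pair (q0, s0), following both machines on each input symbol, reaches 16 state pairs: (q0, s0), (q0, s2), (q3, s3), (q3, s4), (q2, s5), (q3, s2), (q2, s2), (q2, s4), (q5, s2), (q3, s0), (q2, s0), (q5, s4), (q2, s3), (q5, s3), (q5, s5), (q3, s5).
M accepts in {q0} and N accepts in {s0, s2, s3, s5}. The reachable pairs whose M-component is accepting are (q0, s0), (q0, s2); in each of them the N-component is accepting too, so the product for L(M) \ L(N) (M-component accepting, N-component rejecting) has no reachable accepting pair and the difference is empty.
Hence every string in L(M) is also in L(N).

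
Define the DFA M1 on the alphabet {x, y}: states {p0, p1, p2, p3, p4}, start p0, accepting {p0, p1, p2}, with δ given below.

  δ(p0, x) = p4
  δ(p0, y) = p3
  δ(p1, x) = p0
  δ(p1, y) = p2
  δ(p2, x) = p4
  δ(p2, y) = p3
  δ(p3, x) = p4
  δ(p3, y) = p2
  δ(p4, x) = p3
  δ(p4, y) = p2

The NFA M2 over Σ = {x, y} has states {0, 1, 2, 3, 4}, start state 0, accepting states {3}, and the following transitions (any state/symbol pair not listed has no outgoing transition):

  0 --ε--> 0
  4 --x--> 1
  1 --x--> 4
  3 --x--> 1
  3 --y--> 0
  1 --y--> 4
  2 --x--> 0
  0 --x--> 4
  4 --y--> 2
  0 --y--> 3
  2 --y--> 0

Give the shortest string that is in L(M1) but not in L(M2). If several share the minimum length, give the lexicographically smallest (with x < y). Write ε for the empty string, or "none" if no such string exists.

The empty string ε is accepted by M1 but not by M2.
Since ε is the unique shortest string, it is the required witness.

ε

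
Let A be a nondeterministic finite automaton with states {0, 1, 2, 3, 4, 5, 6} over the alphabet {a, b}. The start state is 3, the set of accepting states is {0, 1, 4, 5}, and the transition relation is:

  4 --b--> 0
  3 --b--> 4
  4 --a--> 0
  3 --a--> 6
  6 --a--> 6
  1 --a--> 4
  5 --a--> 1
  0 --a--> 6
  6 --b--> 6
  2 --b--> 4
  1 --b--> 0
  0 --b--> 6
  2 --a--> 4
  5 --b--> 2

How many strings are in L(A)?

3

The useful subgraph on states {0, 3, 4} is acyclic, so L(A) is finite; the longest accepting path visits 3 useful states, giving maximum string length 2.
Counting accepting paths from 3 by length: 1 of length 1, 2 of length 2. Total 3.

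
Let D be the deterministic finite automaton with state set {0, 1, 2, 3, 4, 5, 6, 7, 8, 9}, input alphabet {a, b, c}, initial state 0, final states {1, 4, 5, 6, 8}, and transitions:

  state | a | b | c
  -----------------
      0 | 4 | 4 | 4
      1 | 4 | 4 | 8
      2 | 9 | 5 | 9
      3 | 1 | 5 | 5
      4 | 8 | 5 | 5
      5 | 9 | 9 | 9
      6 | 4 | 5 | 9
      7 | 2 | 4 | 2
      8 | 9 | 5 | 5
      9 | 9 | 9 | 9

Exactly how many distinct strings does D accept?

18

The useful subgraph on states {0, 4, 5, 8} is acyclic, so L(D) is finite; the longest accepting path visits 4 useful states, giving maximum string length 3.
Counting accepting paths from 0 by length: 3 of length 1, 9 of length 2, 6 of length 3. Total 18.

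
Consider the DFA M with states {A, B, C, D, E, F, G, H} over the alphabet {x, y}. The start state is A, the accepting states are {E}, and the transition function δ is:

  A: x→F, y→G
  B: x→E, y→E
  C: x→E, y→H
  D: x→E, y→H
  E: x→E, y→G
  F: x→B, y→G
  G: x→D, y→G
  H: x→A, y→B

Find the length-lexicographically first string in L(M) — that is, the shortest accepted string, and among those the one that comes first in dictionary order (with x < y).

xxx

A breadth-first search from A reaches an accepting state first via the path A → F → B → E on input xxx.
No string of length < 3 is accepted (BFS exhausts all shorter strings without reaching an accepting state), and xxx is the lexicographically least accepting string of length 3.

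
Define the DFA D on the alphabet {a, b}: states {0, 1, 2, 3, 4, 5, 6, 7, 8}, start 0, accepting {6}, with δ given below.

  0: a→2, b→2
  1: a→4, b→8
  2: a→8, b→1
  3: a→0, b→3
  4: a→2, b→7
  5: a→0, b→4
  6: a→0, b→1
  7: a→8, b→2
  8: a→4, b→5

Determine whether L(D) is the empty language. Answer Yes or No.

Yes

The states reachable from the start state are {0, 1, 2, 4, 5, 7, 8}.
None of the accepting states {6} is reachable, so no string is accepted and L(D) = ∅.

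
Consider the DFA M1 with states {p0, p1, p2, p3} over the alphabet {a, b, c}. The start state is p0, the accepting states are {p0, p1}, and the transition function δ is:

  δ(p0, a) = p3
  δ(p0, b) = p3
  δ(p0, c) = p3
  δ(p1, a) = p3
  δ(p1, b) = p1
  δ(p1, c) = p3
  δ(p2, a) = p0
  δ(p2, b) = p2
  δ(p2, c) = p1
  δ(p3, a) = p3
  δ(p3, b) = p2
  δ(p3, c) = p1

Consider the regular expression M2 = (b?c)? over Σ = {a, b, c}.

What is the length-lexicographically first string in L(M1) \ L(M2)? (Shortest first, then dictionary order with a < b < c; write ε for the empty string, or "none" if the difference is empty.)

ac

The string ac is accepted by M1 but not by M2.
No shorter string lies in the difference, and ac is the lexicographically first length-2 string in L(M1) \ L(M2).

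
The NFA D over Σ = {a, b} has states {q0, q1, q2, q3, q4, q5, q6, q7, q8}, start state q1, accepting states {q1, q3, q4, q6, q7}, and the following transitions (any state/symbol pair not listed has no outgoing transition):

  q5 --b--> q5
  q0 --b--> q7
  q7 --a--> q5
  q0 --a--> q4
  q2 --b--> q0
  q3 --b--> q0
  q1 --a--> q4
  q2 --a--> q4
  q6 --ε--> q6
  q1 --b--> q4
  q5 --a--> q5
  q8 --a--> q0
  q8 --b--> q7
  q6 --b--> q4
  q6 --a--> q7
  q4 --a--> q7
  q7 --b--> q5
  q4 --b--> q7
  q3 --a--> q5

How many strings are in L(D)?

The useful subgraph on states {q1, q4, q7} is acyclic, so L(D) is finite; the longest accepting path visits 3 useful states, giving maximum string length 2.
Counting accepting paths from q1 by length: 1 of length 0, 2 of length 1, 4 of length 2. Total 7.

7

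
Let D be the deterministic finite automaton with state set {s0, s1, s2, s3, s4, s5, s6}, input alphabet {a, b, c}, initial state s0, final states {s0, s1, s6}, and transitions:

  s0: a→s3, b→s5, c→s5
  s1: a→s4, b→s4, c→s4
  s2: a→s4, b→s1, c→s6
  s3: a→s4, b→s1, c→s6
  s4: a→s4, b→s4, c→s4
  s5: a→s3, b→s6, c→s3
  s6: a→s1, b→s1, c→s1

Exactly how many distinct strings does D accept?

34

The useful subgraph on states {s0, s1, s3, s5, s6} is acyclic, so L(D) is finite; the longest accepting path visits 5 useful states, giving maximum string length 4.
Counting accepting paths from s0 by length: 1 of length 0, 4 of length 2, 17 of length 3, 12 of length 4. Total 34.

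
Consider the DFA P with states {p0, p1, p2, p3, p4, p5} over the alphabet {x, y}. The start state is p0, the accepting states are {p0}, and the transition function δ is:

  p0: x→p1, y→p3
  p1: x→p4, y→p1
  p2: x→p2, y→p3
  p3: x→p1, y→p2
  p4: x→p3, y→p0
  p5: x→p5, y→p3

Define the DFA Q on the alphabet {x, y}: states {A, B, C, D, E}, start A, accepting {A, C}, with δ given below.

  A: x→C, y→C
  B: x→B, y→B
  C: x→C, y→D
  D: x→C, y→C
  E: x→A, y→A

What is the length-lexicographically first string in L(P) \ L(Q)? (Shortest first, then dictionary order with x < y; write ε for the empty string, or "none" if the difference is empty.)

xxy

The string xxy is accepted by P but not by Q.
No shorter string lies in the difference, and xxy is the lexicographically first length-3 string in L(P) \ L(Q).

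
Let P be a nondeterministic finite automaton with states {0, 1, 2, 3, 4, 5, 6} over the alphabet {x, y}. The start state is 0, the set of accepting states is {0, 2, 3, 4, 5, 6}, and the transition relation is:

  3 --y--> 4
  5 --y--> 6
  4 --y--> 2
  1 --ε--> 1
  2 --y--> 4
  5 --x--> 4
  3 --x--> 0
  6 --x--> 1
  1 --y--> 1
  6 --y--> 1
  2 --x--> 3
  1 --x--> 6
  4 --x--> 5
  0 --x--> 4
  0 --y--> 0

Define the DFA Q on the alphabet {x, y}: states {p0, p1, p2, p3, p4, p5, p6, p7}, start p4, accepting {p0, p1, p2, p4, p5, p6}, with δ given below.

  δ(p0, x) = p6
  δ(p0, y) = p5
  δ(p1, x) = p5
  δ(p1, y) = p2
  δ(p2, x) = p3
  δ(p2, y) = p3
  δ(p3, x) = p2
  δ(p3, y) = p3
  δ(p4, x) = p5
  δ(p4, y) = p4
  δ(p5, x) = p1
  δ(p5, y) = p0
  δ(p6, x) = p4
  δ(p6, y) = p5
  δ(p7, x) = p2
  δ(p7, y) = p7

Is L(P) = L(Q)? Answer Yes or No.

Yes

Exploring the product automaton P × Q from the start pair (0, p4), following both machines on each input symbol, reaches 7 state pairs: (0, p4), (4, p5), (5, p1), (2, p0), (6, p2), (3, p6), (1, p3).
P accepts in {0, 2, 3, 4, 5, 6} and Q accepts in {p0, p1, p2, p4, p5, p6}. In every reachable pair the two components are either both accepting — (0, p4), (4, p5), (5, p1), (2, p0), (6, p2), (3, p6) — or both non-accepting, so no string is accepted by exactly one of the machines: L(P) \ L(Q) and L(Q) \ L(P) are both empty.
Hence every string is accepted by P iff it is accepted by Q, and the two languages coincide.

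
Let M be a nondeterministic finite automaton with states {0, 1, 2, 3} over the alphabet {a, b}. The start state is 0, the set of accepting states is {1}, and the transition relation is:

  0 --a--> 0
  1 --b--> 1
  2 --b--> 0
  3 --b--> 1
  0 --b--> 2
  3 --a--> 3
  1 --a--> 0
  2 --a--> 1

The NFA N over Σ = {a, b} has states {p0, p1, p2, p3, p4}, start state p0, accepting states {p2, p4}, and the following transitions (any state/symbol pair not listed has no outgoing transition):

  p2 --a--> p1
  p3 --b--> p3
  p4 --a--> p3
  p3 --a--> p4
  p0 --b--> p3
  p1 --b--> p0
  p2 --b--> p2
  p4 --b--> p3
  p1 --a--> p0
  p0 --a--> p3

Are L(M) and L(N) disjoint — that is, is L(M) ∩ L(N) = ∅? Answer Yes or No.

The string ba is accepted by both M and N.
Hence L(M) ∩ L(N) ≠ ∅.

No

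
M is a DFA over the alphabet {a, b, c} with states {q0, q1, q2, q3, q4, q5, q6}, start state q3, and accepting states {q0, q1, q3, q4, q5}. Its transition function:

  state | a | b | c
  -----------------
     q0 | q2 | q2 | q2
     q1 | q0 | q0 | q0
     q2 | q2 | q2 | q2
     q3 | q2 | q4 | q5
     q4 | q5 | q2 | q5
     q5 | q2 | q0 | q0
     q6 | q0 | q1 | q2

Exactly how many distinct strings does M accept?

The useful subgraph on states {q0, q3, q4, q5} is acyclic, so L(M) is finite; the longest accepting path visits 4 useful states, giving maximum string length 3.
Counting accepting paths from q3 by length: 1 of length 0, 2 of length 1, 4 of length 2, 4 of length 3. Total 11.

11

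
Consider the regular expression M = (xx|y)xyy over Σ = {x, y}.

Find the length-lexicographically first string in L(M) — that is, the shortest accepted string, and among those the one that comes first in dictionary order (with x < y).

By inspection of the expression, no string of length less than 4 matches, and yxyy is the lexicographically first match of length 4.

yxyy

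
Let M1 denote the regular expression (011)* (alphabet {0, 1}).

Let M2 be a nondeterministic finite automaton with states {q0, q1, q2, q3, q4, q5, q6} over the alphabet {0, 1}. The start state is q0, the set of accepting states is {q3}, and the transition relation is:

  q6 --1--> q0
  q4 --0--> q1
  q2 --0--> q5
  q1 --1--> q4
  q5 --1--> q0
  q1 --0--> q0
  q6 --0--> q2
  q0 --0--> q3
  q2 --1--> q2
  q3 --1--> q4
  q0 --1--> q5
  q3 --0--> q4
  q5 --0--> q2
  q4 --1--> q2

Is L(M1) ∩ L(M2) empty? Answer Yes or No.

Converting the expression M1 to a DFA (subset construction, then merging equivalent states) gives the minimal DFA with states {r0, r1, r2, r3}, start state r0, accepting states {r0} and transitions r0: 0→r1, 1→r2; r1: 0→r2, 1→r3; r2: 0→r2, 1→r2; r3: 0→r2, 1→r0.
Exploring the product automaton M1 × M2 from the start pair (r0, q0), following both machines on each input symbol, reaches 15 state pairs: (r0, q0), (r1, q3), (r2, q5), (r2, q4), (r3, q4), (r2, q2), (r2, q0), (r2, q1), (r0, q2), (r2, q3), (r1, q5), (r3, q0), (r0, q5), (r1, q2), (r3, q2).
M1 accepts in {r0} and M2 accepts in {q3}; no reachable pair has both components accepting, so no string drives both machines to acceptance simultaneously and L(M1) ∩ L(M2) = ∅.
So no string is accepted by both, and the intersection is empty.

Yes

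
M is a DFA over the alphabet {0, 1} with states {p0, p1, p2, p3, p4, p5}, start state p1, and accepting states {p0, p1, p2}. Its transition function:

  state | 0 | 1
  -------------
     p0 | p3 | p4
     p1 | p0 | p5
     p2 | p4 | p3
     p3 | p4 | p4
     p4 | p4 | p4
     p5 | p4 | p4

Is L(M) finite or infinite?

finite

The useful states (reachable from p1 and able to reach an accepting state) are {p0, p1}.
Restricted to these states the transition graph has no cycle, so every accepting path has bounded length and L is finite.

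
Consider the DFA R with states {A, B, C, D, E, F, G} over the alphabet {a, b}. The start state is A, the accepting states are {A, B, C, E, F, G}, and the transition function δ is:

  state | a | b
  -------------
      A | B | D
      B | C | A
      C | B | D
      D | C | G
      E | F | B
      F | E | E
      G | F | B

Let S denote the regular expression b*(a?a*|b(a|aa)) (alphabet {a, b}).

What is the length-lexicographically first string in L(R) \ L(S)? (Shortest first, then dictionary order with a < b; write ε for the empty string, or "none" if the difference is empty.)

The string ab is accepted by R but not by S.
No shorter string lies in the difference, and ab is the lexicographically first length-2 string in L(R) \ L(S).

ab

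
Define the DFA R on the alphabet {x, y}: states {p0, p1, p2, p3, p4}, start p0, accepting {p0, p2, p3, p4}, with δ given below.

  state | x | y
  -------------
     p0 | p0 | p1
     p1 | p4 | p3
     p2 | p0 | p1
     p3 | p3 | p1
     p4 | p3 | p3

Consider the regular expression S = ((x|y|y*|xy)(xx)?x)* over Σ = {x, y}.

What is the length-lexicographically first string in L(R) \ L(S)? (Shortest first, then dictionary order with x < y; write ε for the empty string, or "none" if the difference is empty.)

The string yy is accepted by R but not by S.
No shorter string lies in the difference, and yy is the lexicographically first length-2 string in L(R) \ L(S).

yy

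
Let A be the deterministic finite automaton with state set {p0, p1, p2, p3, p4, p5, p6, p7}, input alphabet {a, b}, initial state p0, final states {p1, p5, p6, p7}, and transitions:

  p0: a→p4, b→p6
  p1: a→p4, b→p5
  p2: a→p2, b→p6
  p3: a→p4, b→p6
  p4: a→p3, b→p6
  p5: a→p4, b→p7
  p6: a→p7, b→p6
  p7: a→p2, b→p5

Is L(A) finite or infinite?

infinite

State p4 is reachable from the start and can reach an accepting state, and it lies on the cycle p4 → p3 → p4.
Traversing that cycle any number of times yields accepted strings of unbounded length, so the language is infinite.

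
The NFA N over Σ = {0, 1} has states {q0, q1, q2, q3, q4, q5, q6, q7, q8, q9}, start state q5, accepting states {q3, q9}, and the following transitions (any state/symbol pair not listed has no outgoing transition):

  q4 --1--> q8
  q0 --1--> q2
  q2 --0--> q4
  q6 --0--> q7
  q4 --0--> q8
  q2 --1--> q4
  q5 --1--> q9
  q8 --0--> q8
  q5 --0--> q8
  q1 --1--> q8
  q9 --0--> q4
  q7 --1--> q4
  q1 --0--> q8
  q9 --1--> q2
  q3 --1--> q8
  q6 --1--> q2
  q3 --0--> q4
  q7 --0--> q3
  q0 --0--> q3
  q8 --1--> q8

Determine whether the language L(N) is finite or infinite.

The useful states (reachable from q5 and able to reach an accepting state) are {q5, q9}.
Restricted to these states the transition graph has no cycle, so every accepting path has bounded length and L is finite.

finite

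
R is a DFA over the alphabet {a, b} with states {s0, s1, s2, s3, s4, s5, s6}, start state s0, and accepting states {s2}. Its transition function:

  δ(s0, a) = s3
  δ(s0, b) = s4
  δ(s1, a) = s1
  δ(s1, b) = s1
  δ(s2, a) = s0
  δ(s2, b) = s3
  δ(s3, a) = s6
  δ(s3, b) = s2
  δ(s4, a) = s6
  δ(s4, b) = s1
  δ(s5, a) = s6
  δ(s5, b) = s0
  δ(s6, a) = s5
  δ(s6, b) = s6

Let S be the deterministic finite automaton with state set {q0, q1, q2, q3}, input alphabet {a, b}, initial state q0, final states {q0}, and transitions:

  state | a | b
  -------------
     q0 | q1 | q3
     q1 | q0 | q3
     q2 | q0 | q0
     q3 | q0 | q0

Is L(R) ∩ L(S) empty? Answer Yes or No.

Yes

Exploring the product automaton R × S from the start pair (s0, q0), following both machines on each input symbol, reaches 15 state pairs: (s0, q0), (s3, q1), (s4, q3), (s6, q0), (s2, q3), (s1, q0), (s5, q1), (s6, q3), (s3, q0), (s1, q1), (s1, q3), (s0, q3), (s5, q0), (s6, q1), (s4, q0).
R accepts in {s2} and S accepts in {q0}; no reachable pair has both components accepting, so no string drives both machines to acceptance simultaneously and L(R) ∩ L(S) = ∅.
So no string is accepted by both, and the intersection is empty.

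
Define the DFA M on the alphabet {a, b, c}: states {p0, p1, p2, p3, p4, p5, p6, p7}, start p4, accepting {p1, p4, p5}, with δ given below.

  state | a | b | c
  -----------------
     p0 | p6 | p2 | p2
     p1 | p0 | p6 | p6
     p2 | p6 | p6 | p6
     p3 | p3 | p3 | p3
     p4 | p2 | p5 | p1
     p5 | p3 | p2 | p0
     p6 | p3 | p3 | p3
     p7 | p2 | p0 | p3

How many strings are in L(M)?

3

The useful subgraph on states {p1, p4, p5} is acyclic, so L(M) is finite; the longest accepting path visits 2 useful states, giving maximum string length 1.
Counting accepting paths from p4 by length: 1 of length 0, 2 of length 1. Total 3.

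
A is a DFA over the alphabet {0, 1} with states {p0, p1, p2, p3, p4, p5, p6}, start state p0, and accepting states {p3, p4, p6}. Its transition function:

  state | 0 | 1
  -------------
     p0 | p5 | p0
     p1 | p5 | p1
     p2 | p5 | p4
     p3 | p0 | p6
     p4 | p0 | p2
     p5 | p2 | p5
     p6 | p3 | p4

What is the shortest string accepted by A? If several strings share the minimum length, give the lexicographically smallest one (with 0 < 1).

001

A breadth-first search from p0 reaches an accepting state first via the path p0 → p5 → p2 → p4 on input 001.
No string of length < 3 is accepted (BFS exhausts all shorter strings without reaching an accepting state), and 001 is the lexicographically least accepting string of length 3.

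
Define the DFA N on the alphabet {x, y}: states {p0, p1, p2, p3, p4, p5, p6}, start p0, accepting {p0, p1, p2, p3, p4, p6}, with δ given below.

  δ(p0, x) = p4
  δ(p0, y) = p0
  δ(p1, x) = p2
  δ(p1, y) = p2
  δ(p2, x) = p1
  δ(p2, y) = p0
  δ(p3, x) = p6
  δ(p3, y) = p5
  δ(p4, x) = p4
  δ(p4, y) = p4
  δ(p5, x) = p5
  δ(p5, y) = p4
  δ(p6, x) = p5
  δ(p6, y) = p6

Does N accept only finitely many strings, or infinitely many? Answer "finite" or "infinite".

infinite

State p0 is reachable from the start and can reach an accepting state, and it lies on the cycle p0 → p0.
Traversing that cycle any number of times yields accepted strings of unbounded length, so the language is infinite.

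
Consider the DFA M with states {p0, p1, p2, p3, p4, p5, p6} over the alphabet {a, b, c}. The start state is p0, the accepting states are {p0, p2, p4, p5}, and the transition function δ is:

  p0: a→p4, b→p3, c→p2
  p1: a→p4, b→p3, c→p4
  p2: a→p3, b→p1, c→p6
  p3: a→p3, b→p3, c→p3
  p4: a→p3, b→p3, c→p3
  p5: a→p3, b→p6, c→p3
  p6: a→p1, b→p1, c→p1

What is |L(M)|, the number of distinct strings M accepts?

11

The useful subgraph on states {p0, p1, p2, p4, p6} is acyclic, so L(M) is finite; the longest accepting path visits 5 useful states, giving maximum string length 4.
Counting accepting paths from p0 by length: 1 of length 0, 2 of length 1, 2 of length 3, 6 of length 4. Total 11.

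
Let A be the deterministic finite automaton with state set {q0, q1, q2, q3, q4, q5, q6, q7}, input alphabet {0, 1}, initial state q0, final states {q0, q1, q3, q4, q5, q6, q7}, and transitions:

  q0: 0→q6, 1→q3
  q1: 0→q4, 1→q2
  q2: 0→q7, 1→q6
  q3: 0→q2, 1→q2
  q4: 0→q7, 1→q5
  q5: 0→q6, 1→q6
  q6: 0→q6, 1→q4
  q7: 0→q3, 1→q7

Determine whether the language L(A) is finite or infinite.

State q6 is reachable from the start and can reach an accepting state, and it lies on the cycle q6 → q4 → q5 → q6.
Traversing that cycle any number of times yields accepted strings of unbounded length, so the language is infinite.

infinite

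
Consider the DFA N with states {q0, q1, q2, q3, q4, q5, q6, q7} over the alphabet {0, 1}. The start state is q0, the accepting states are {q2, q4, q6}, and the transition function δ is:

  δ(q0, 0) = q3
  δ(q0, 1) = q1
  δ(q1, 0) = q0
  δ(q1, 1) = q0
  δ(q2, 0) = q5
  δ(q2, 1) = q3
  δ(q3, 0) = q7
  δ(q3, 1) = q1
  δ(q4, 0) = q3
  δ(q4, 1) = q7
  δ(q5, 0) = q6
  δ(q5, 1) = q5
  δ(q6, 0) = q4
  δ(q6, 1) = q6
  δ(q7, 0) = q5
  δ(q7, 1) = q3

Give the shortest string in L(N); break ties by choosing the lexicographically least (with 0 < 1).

0000

A breadth-first search from q0 reaches an accepting state first via the path q0 → q3 → q7 → q5 → q6 on input 0000.
No string of length < 4 is accepted (BFS exhausts all shorter strings without reaching an accepting state), and 0000 is the lexicographically least accepting string of length 4.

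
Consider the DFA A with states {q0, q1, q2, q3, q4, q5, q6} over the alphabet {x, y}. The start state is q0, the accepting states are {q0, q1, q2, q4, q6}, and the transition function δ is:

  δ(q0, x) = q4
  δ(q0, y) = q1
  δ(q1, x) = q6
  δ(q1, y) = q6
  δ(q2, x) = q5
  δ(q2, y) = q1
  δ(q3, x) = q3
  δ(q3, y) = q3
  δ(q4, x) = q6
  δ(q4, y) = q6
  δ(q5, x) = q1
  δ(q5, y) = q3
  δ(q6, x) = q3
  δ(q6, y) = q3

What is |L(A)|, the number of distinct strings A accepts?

7

The useful subgraph on states {q0, q1, q4, q6} is acyclic, so L(A) is finite; the longest accepting path visits 3 useful states, giving maximum string length 2.
Counting accepting paths from q0 by length: 1 of length 0, 2 of length 1, 4 of length 2. Total 7.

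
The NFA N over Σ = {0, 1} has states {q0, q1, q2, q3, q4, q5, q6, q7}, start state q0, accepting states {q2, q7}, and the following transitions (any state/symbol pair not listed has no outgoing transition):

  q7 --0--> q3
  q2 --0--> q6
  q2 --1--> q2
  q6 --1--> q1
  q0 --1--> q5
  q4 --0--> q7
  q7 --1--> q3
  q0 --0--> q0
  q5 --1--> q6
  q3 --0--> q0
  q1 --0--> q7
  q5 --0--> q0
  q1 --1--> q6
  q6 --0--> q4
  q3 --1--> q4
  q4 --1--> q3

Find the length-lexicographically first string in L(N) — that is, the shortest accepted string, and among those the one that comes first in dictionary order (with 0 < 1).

A breadth-first search from q0 reaches an accepting state first via the path q0 → q5 → q6 → q4 → q7 on input 1100.
No string of length < 4 is accepted (BFS exhausts all shorter strings without reaching an accepting state), and 1100 is the lexicographically least accepting string of length 4.

1100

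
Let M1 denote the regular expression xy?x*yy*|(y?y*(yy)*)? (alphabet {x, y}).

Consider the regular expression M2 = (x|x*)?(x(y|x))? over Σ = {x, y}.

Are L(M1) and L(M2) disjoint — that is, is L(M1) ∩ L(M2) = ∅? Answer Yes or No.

The empty string ε is accepted by both M1 and M2.
Hence L(M1) ∩ L(M2) ≠ ∅.

No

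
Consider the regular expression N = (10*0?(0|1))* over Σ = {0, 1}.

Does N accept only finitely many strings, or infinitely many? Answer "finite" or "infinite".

The expression contains a Kleene star applied to a subexpression that matches at least one nonempty string, so it matches strings of unbounded length.
Hence L(N) is infinite.

infinite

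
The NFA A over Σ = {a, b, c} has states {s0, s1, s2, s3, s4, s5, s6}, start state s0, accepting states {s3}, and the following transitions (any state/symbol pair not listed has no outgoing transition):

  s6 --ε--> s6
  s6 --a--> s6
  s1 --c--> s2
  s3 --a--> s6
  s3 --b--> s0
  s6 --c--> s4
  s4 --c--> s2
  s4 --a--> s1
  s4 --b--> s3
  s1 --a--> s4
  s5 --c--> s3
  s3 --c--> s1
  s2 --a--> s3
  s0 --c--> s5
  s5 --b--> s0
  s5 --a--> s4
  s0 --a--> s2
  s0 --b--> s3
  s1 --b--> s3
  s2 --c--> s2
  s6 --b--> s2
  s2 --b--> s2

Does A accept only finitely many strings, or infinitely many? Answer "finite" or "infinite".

infinite

State s2 is reachable from the start and can reach an accepting state, and it lies on the cycle s2 → s2.
Traversing that cycle any number of times yields accepted strings of unbounded length, so the language is infinite.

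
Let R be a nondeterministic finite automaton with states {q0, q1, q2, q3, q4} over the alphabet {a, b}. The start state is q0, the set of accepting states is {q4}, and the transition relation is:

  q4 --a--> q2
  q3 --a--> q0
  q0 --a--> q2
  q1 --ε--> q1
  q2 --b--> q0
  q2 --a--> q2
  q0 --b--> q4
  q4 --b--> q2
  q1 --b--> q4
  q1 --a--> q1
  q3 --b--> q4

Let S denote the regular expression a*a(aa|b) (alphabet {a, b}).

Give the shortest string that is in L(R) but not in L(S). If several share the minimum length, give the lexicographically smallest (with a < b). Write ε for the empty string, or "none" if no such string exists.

The string b is accepted by R but not by S.
No shorter string lies in the difference, and b is the lexicographically first length-1 string in L(R) \ L(S).

b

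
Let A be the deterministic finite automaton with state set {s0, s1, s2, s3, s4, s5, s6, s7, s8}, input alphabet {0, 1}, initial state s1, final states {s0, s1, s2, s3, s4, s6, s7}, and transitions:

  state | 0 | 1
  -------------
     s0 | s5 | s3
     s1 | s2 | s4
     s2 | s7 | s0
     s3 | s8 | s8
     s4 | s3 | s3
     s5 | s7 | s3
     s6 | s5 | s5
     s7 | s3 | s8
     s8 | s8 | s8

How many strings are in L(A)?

The useful subgraph on states {s0, s1, s2, s3, s4, s5, s7} is acyclic, so L(A) is finite; the longest accepting path visits 6 useful states, giving maximum string length 5.
Counting accepting paths from s1 by length: 1 of length 0, 2 of length 1, 4 of length 2, 2 of length 3, 2 of length 4, 1 of length 5. Total 12.

12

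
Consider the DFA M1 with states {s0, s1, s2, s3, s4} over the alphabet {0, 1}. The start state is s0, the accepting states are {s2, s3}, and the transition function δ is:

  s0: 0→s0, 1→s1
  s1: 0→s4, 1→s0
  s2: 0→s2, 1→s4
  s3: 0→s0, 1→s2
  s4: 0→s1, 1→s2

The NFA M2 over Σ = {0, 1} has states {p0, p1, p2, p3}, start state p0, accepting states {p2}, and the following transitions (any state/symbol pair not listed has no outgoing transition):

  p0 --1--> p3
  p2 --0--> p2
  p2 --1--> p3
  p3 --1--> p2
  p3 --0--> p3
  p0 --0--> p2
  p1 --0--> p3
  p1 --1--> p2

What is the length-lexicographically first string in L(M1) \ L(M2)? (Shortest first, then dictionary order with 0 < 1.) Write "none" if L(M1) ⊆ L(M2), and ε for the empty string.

Exploring the product automaton M1 × M2 from the start pair (s0, p0), following both machines on each input symbol, reaches 5 state pairs: (s0, p0), (s0, p2), (s1, p3), (s4, p3), (s2, p2).
M1 accepts in {s2, s3} and M2 accepts in {p2}. The reachable pairs whose M1-component is accepting are (s2, p2); in each of them the M2-component is accepting too, so the product for L(M1) \ L(M2) (M1-component accepting, M2-component rejecting) has no reachable accepting pair and the difference is empty.
So every string accepted by M1 is also accepted by M2: L(M1) \ L(M2) = ∅ and there is no such string.

none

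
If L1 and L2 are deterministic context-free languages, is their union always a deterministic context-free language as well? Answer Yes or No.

No

{aⁿbⁿ : n≥0} and {aⁿb²ⁿ : n≥0} are each accepted by a deterministic PDA (push the a's; pop one per b, respectively one per two b's), but their union U is not. Suppose a DPDA M accepted U. Being deterministic, M has a single run on aⁿb²ⁿ, and since aⁿbⁿ ∈ U that run passes through an accepting configuration right after consuming the prefix aⁿbⁿ and then goes on to accept again after n more b's. Build an ordinary (nondeterministic) PDA M′ that simulates M on a's and b's and, at any moment when M is in an accepting state, may switch to a second mode in which it reads only c's, feeding each c to M as a b; M′ accepts when M does. Then M′ accepts aⁱbʲcᵏ (k≥1) exactly when both aⁱbʲ ∈ U and aⁱbʲ⁺ᵏ ∈ U, and checking the four cases (i=j or j=2i, combined with j+k=i or j+k=2i) leaves only i=j=k: so L(M′) ∩ a*b*c⁺ = {aⁿbⁿcⁿ : n≥1} would be context-free, which it is not (pumping lemma) — contradiction. (The union is an unambiguous CFL; it is determinism, not unambiguity, that fails.)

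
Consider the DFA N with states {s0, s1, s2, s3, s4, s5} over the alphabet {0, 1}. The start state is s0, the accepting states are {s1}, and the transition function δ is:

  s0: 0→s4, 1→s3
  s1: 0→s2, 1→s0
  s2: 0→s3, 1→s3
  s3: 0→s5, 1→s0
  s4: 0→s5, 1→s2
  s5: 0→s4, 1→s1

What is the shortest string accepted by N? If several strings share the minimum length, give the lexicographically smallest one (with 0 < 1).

001

A breadth-first search from s0 reaches an accepting state first via the path s0 → s4 → s5 → s1 on input 001.
No string of length < 3 is accepted (BFS exhausts all shorter strings without reaching an accepting state), and 001 is the lexicographically least accepting string of length 3.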